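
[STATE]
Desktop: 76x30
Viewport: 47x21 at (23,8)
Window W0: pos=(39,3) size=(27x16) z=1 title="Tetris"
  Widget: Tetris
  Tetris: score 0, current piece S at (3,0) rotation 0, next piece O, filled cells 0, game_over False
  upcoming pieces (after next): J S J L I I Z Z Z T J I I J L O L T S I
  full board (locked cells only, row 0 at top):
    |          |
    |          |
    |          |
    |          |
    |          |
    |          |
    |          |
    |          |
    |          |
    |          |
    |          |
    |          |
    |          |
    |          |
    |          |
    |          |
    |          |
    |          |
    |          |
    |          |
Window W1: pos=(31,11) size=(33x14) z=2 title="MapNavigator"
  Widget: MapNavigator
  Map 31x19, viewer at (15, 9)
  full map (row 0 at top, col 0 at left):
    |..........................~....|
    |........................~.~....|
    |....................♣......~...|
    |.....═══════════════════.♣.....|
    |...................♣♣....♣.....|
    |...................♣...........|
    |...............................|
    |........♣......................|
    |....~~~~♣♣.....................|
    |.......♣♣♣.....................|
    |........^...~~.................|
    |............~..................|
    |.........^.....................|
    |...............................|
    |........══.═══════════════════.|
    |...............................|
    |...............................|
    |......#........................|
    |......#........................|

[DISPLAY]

                ┃          │▓▓            ┃    
                ┃          │              ┃    
                ┃          │              ┃    
        ┏━━━━━━━━━━━━━━━━━━━━━━━━━━━━━━━┓ ┃    
        ┃ MapNavigator                  ┃ ┃    
        ┠───────────────────────────────┨ ┃    
        ┃...................♣♣....♣.....┃ ┃    
        ┃...................♣...........┃ ┃    
        ┃...............................┃ ┃    
        ┃........♣......................┃ ┃    
        ┃....~~~~♣♣.....................┃━┛    
        ┃.......♣♣♣.....@...............┃      
        ┃........^...~~.................┃      
        ┃............~..................┃      
        ┃.........^.....................┃      
        ┃...............................┃      
        ┗━━━━━━━━━━━━━━━━━━━━━━━━━━━━━━━┛      
                                               
                                               
                                               
                                               


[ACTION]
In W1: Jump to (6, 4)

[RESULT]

                ┃          │▓▓            ┃    
                ┃          │              ┃    
                ┃          │              ┃    
        ┏━━━━━━━━━━━━━━━━━━━━━━━━━━━━━━━┓ ┃    
        ┃ MapNavigator                  ┃ ┃    
        ┠───────────────────────────────┨ ┃    
        ┃                               ┃ ┃    
        ┃         ......................┃ ┃    
        ┃         ......................┃ ┃    
        ┃         ....................♣.┃ ┃    
        ┃         .....═════════════════┃━┛    
        ┃         ......@............♣♣.┃      
        ┃         ...................♣..┃      
        ┃         ......................┃      
        ┃         ........♣.............┃      
        ┃         ....~~~~♣♣............┃      
        ┗━━━━━━━━━━━━━━━━━━━━━━━━━━━━━━━┛      
                                               
                                               
                                               
                                               


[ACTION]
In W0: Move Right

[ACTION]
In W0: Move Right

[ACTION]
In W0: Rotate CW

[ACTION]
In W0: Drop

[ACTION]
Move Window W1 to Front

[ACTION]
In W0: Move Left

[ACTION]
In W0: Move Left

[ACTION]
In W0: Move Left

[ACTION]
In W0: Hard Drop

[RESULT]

                ┃          │███           ┃    
                ┃          │              ┃    
                ┃          │              ┃    
        ┏━━━━━━━━━━━━━━━━━━━━━━━━━━━━━━━┓ ┃    
        ┃ MapNavigator                  ┃ ┃    
        ┠───────────────────────────────┨ ┃    
        ┃                               ┃ ┃    
        ┃         ......................┃ ┃    
        ┃         ......................┃ ┃    
        ┃         ....................♣.┃ ┃    
        ┃         .....═════════════════┃━┛    
        ┃         ......@............♣♣.┃      
        ┃         ...................♣..┃      
        ┃         ......................┃      
        ┃         ........♣.............┃      
        ┃         ....~~~~♣♣............┃      
        ┗━━━━━━━━━━━━━━━━━━━━━━━━━━━━━━━┛      
                                               
                                               
                                               
                                               


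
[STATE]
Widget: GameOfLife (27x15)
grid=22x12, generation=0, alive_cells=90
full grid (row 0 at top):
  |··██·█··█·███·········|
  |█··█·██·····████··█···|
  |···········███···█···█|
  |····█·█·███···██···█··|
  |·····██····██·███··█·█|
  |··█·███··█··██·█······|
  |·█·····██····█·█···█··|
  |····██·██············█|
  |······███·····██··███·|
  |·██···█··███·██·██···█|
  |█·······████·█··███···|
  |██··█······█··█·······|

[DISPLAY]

Gen: 0                     
··██·█··█·███·········     
█··█·██·····████··█···     
···········███···█···█     
····█·█·███···██···█··     
·····██····██·███··█·█     
··█·███··█··██·█······     
·█·····██····█·█···█··     
····██·██············█     
······███·····██··███·     
·██···█··███·██·██···█     
█·······████·█··███···     
██··█······█··█·······     
                           
                           


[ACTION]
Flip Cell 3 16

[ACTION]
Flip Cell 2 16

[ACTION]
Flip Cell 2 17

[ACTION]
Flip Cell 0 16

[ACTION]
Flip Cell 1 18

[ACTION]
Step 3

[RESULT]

Gen: 3                     
··██··········█·······     
··█··█····██··█·█·····     
···███·····█···███····     
····██······█·········     
····██·██····█········     
···██··█·····█········     
···██·······██········     
········█···█·██··█·██     
·········██·██·████···     
·█········█··█····████     
█·█········█·█········     
██·········██·········     
                           
                           


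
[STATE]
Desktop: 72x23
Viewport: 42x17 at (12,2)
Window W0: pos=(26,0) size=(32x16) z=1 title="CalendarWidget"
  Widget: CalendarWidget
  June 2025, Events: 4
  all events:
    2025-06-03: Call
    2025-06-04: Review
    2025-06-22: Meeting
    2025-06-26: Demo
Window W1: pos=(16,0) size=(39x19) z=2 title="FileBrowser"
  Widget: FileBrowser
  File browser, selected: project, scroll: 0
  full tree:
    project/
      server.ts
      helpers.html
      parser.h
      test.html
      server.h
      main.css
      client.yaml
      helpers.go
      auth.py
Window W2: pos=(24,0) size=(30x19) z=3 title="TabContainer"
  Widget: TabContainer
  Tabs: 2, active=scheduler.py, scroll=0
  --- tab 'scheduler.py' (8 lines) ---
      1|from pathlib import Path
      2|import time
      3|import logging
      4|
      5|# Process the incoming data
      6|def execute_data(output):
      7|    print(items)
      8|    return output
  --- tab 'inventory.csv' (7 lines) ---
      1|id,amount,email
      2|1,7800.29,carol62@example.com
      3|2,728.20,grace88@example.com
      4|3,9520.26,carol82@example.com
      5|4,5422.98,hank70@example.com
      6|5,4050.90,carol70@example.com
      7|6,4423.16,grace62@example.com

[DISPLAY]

    ┠───────┠────────────────────────────┨
    ┃> [-] p┃[scheduler.py]│ inventory.cs┃
    ┃    ser┃────────────────────────────┃
    ┃    hel┃from pathlib import Path    ┃
    ┃    par┃import time                 ┃
    ┃    tes┃import logging              ┃
    ┃    ser┃                            ┃
    ┃    mai┃# Process the incoming data ┃
    ┃    cli┃def execute_data(output):   ┃
    ┃    hel┃    print(items)            ┃
    ┃    aut┃    return output           ┃
    ┃       ┃                            ┃
    ┃       ┃                            ┃
    ┃       ┃                            ┃
    ┃       ┃                            ┃
    ┃       ┃                            ┃
    ┗━━━━━━━┗━━━━━━━━━━━━━━━━━━━━━━━━━━━━┛


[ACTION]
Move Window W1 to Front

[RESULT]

    ┠─────────────────────────────────────
    ┃> [-] project/                       
    ┃    server.ts                        
    ┃    helpers.html                     
    ┃    parser.h                         
    ┃    test.html                        
    ┃    server.h                         
    ┃    main.css                         
    ┃    client.yaml                      
    ┃    helpers.go                       
    ┃    auth.py                          
    ┃                                     
    ┃                                     
    ┃                                     
    ┃                                     
    ┃                                     
    ┗━━━━━━━━━━━━━━━━━━━━━━━━━━━━━━━━━━━━━


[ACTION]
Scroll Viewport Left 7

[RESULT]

           ┠──────────────────────────────
           ┃> [-] project/                
           ┃    server.ts                 
           ┃    helpers.html              
           ┃    parser.h                  
           ┃    test.html                 
           ┃    server.h                  
           ┃    main.css                  
           ┃    client.yaml               
           ┃    helpers.go                
           ┃    auth.py                   
           ┃                              
           ┃                              
           ┃                              
           ┃                              
           ┃                              
           ┗━━━━━━━━━━━━━━━━━━━━━━━━━━━━━━


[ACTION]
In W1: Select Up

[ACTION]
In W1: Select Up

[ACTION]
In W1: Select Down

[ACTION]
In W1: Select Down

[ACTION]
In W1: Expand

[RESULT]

           ┠──────────────────────────────
           ┃  [-] project/                
           ┃    server.ts                 
           ┃  > helpers.html              
           ┃    parser.h                  
           ┃    test.html                 
           ┃    server.h                  
           ┃    main.css                  
           ┃    client.yaml               
           ┃    helpers.go                
           ┃    auth.py                   
           ┃                              
           ┃                              
           ┃                              
           ┃                              
           ┃                              
           ┗━━━━━━━━━━━━━━━━━━━━━━━━━━━━━━


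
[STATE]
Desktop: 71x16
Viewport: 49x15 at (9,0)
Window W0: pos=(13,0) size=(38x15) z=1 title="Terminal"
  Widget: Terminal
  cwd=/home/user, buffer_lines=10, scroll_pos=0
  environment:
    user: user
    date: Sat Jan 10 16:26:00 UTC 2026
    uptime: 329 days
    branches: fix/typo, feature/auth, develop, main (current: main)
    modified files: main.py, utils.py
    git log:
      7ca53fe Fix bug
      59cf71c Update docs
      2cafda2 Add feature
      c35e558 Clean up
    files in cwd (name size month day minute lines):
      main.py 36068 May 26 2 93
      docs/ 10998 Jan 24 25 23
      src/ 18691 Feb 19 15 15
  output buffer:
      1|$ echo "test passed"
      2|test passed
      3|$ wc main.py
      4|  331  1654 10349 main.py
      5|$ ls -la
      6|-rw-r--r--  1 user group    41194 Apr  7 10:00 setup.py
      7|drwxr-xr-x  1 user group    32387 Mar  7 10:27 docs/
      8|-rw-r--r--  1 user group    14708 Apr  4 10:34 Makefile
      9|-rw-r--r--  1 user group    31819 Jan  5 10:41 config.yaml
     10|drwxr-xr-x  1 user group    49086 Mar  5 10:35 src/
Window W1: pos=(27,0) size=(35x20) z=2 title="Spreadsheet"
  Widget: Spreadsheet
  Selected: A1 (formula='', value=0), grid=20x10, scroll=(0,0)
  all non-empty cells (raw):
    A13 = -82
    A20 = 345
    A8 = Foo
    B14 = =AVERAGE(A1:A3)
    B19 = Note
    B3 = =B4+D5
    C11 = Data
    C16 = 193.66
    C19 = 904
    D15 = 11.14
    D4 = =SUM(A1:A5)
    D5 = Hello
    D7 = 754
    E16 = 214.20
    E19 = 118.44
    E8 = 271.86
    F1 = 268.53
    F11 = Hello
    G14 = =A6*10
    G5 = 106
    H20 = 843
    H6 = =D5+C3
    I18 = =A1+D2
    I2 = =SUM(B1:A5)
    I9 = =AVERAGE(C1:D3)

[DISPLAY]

    ┏━━━━━━━━━━━━━┏━━━━━━━━━━━━━━━━━━━━━━━━━━━━━━
    ┃ Terminal    ┃ Spreadsheet                  
    ┠─────────────┠──────────────────────────────
    ┃$ echo "test ┃A1:                           
    ┃test passed  ┃       A       B       C      
    ┃$ wc main.py ┃------------------------------
    ┃  331  1654 1┃  1      [0]       0       0  
    ┃$ ls -la     ┃  2        0       0       0  
    ┃-rw-r--r--  1┃  3        0#ERR!          0  
    ┃drwxr-xr-x  1┃  4        0       0       0  
    ┃-rw-r--r--  1┃  5        0       0       0He
    ┃-rw-r--r--  1┃  6        0       0       0  
    ┃drwxr-xr-x  1┃  7        0       0       0  
    ┃$ █          ┃  8 Foo            0       0  
    ┗━━━━━━━━━━━━━┃  9        0       0       0  


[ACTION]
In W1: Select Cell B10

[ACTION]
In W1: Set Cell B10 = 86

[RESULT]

    ┏━━━━━━━━━━━━━┏━━━━━━━━━━━━━━━━━━━━━━━━━━━━━━
    ┃ Terminal    ┃ Spreadsheet                  
    ┠─────────────┠──────────────────────────────
    ┃$ echo "test ┃B10: 86                       
    ┃test passed  ┃       A       B       C      
    ┃$ wc main.py ┃------------------------------
    ┃  331  1654 1┃  1        0       0       0  
    ┃$ ls -la     ┃  2        0       0       0  
    ┃-rw-r--r--  1┃  3        0#ERR!          0  
    ┃drwxr-xr-x  1┃  4        0       0       0  
    ┃-rw-r--r--  1┃  5        0       0       0He
    ┃-rw-r--r--  1┃  6        0       0       0  
    ┃drwxr-xr-x  1┃  7        0       0       0  
    ┃$ █          ┃  8 Foo            0       0  
    ┗━━━━━━━━━━━━━┃  9        0       0       0  


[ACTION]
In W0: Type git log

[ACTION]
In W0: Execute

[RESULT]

    ┏━━━━━━━━━━━━━┏━━━━━━━━━━━━━━━━━━━━━━━━━━━━━━
    ┃ Terminal    ┃ Spreadsheet                  
    ┠─────────────┠──────────────────────────────
    ┃-rw-r--r--  1┃B10: 86                       
    ┃drwxr-xr-x  1┃       A       B       C      
    ┃-rw-r--r--  1┃------------------------------
    ┃-rw-r--r--  1┃  1        0       0       0  
    ┃drwxr-xr-x  1┃  2        0       0       0  
    ┃$ git log    ┃  3        0#ERR!          0  
    ┃7ca53fe Fix b┃  4        0       0       0  
    ┃59cf71c Updat┃  5        0       0       0He
    ┃2cafda2 Add f┃  6        0       0       0  
    ┃c35e558 Clean┃  7        0       0       0  
    ┃$ █          ┃  8 Foo            0       0  
    ┗━━━━━━━━━━━━━┃  9        0       0       0  


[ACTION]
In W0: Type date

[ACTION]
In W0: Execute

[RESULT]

    ┏━━━━━━━━━━━━━┏━━━━━━━━━━━━━━━━━━━━━━━━━━━━━━
    ┃ Terminal    ┃ Spreadsheet                  
    ┠─────────────┠──────────────────────────────
    ┃-rw-r--r--  1┃B10: 86                       
    ┃-rw-r--r--  1┃       A       B       C      
    ┃drwxr-xr-x  1┃------------------------------
    ┃$ git log    ┃  1        0       0       0  
    ┃7ca53fe Fix b┃  2        0       0       0  
    ┃59cf71c Updat┃  3        0#ERR!          0  
    ┃2cafda2 Add f┃  4        0       0       0  
    ┃c35e558 Clean┃  5        0       0       0He
    ┃$ date       ┃  6        0       0       0  
    ┃Sat Jan 10 16┃  7        0       0       0  
    ┃$ █          ┃  8 Foo            0       0  
    ┗━━━━━━━━━━━━━┃  9        0       0       0  


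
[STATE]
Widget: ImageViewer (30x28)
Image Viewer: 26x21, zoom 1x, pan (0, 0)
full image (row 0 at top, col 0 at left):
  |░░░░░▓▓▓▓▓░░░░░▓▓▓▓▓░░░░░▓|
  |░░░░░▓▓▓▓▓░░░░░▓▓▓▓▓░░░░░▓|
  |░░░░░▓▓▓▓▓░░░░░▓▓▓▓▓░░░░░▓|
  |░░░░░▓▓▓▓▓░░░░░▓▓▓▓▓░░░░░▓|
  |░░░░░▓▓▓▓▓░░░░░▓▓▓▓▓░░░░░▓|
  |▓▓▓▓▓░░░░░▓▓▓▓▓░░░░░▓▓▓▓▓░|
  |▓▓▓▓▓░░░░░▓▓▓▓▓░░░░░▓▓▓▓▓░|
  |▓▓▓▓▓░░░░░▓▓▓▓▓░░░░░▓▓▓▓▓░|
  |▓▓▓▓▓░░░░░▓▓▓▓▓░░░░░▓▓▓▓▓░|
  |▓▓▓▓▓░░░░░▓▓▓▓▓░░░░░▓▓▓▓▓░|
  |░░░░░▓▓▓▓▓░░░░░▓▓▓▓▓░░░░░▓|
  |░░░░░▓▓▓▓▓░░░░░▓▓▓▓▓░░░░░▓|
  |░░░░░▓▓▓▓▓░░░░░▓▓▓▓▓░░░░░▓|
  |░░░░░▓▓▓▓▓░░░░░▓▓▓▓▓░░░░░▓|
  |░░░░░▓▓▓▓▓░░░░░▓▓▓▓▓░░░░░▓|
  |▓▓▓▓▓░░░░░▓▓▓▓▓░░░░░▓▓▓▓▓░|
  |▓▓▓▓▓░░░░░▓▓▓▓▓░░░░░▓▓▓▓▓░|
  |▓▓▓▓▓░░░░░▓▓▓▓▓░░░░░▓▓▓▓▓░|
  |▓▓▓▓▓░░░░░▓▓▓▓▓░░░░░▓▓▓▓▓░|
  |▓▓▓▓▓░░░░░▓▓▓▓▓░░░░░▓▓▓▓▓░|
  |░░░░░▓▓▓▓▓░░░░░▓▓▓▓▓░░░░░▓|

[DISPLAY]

░░░░░▓▓▓▓▓░░░░░▓▓▓▓▓░░░░░▓    
░░░░░▓▓▓▓▓░░░░░▓▓▓▓▓░░░░░▓    
░░░░░▓▓▓▓▓░░░░░▓▓▓▓▓░░░░░▓    
░░░░░▓▓▓▓▓░░░░░▓▓▓▓▓░░░░░▓    
░░░░░▓▓▓▓▓░░░░░▓▓▓▓▓░░░░░▓    
▓▓▓▓▓░░░░░▓▓▓▓▓░░░░░▓▓▓▓▓░    
▓▓▓▓▓░░░░░▓▓▓▓▓░░░░░▓▓▓▓▓░    
▓▓▓▓▓░░░░░▓▓▓▓▓░░░░░▓▓▓▓▓░    
▓▓▓▓▓░░░░░▓▓▓▓▓░░░░░▓▓▓▓▓░    
▓▓▓▓▓░░░░░▓▓▓▓▓░░░░░▓▓▓▓▓░    
░░░░░▓▓▓▓▓░░░░░▓▓▓▓▓░░░░░▓    
░░░░░▓▓▓▓▓░░░░░▓▓▓▓▓░░░░░▓    
░░░░░▓▓▓▓▓░░░░░▓▓▓▓▓░░░░░▓    
░░░░░▓▓▓▓▓░░░░░▓▓▓▓▓░░░░░▓    
░░░░░▓▓▓▓▓░░░░░▓▓▓▓▓░░░░░▓    
▓▓▓▓▓░░░░░▓▓▓▓▓░░░░░▓▓▓▓▓░    
▓▓▓▓▓░░░░░▓▓▓▓▓░░░░░▓▓▓▓▓░    
▓▓▓▓▓░░░░░▓▓▓▓▓░░░░░▓▓▓▓▓░    
▓▓▓▓▓░░░░░▓▓▓▓▓░░░░░▓▓▓▓▓░    
▓▓▓▓▓░░░░░▓▓▓▓▓░░░░░▓▓▓▓▓░    
░░░░░▓▓▓▓▓░░░░░▓▓▓▓▓░░░░░▓    
                              
                              
                              
                              
                              
                              
                              


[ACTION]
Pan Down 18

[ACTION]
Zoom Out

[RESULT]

▓▓▓▓▓░░░░░▓▓▓▓▓░░░░░▓▓▓▓▓░    
▓▓▓▓▓░░░░░▓▓▓▓▓░░░░░▓▓▓▓▓░    
░░░░░▓▓▓▓▓░░░░░▓▓▓▓▓░░░░░▓    
                              
                              
                              
                              
                              
                              
                              
                              
                              
                              
                              
                              
                              
                              
                              
                              
                              
                              
                              
                              
                              
                              
                              
                              
                              


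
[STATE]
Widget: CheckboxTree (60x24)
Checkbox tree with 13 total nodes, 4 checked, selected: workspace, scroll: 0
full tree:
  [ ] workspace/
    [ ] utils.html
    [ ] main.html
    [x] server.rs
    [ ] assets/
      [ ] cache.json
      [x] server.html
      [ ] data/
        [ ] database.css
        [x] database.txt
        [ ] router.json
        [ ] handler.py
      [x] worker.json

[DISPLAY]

>[-] workspace/                                             
   [ ] utils.html                                           
   [ ] main.html                                            
   [x] server.rs                                            
   [-] assets/                                              
     [ ] cache.json                                         
     [x] server.html                                        
     [-] data/                                              
       [ ] database.css                                     
       [x] database.txt                                     
       [ ] router.json                                      
       [ ] handler.py                                       
     [x] worker.json                                        
                                                            
                                                            
                                                            
                                                            
                                                            
                                                            
                                                            
                                                            
                                                            
                                                            
                                                            


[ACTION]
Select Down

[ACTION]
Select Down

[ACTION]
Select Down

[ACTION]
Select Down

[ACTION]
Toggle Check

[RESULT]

 [-] workspace/                                             
   [ ] utils.html                                           
   [ ] main.html                                            
   [x] server.rs                                            
>  [x] assets/                                              
     [x] cache.json                                         
     [x] server.html                                        
     [x] data/                                              
       [x] database.css                                     
       [x] database.txt                                     
       [x] router.json                                      
       [x] handler.py                                       
     [x] worker.json                                        
                                                            
                                                            
                                                            
                                                            
                                                            
                                                            
                                                            
                                                            
                                                            
                                                            
                                                            


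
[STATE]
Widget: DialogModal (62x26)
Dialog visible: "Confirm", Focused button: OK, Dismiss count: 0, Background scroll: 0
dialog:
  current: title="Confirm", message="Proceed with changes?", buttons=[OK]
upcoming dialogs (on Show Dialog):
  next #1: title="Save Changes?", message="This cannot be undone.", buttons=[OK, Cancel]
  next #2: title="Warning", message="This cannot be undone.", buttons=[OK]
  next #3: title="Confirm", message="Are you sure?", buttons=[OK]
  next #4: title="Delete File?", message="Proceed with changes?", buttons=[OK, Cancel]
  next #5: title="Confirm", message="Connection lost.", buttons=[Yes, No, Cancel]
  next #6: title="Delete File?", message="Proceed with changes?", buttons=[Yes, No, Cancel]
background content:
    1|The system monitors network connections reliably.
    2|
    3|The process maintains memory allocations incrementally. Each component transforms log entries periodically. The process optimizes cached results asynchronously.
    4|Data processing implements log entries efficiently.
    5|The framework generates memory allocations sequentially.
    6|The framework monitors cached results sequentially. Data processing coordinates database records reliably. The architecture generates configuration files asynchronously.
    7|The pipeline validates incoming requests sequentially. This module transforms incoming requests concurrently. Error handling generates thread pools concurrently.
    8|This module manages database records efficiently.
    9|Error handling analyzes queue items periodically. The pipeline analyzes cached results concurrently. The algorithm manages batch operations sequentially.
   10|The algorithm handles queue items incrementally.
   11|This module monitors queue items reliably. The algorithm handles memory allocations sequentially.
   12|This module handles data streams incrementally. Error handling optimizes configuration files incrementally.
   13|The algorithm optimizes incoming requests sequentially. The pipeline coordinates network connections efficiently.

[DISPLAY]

The system monitors network connections reliably.             
                                                              
The process maintains memory allocations incrementally. Each c
Data processing implements log entries efficiently.           
The framework generates memory allocations sequentially.      
The framework monitors cached results sequentially. Data proce
The pipeline validates incoming requests sequentially. This mo
This module manages database records efficiently.             
Error handling analyzes queue items periodically. The pipeline
The algorithm handles queue items incrementally.              
This module monito┌───────────────────────┐The algorithm handl
This module handle│        Confirm        │lly. Error handling
The algorithm opti│ Proceed with changes? │equentially. The pi
                  │          [OK]         │                   
                  └───────────────────────┘                   
                                                              
                                                              
                                                              
                                                              
                                                              
                                                              
                                                              
                                                              
                                                              
                                                              
                                                              


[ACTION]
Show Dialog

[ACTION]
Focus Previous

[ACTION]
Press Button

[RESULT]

The system monitors network connections reliably.             
                                                              
The process maintains memory allocations incrementally. Each c
Data processing implements log entries efficiently.           
The framework generates memory allocations sequentially.      
The framework monitors cached results sequentially. Data proce
The pipeline validates incoming requests sequentially. This mo
This module manages database records efficiently.             
Error handling analyzes queue items periodically. The pipeline
The algorithm handles queue items incrementally.              
This module monitors queue items reliably. The algorithm handl
This module handles data streams incrementally. Error handling
The algorithm optimizes incoming requests sequentially. The pi
                                                              
                                                              
                                                              
                                                              
                                                              
                                                              
                                                              
                                                              
                                                              
                                                              
                                                              
                                                              
                                                              


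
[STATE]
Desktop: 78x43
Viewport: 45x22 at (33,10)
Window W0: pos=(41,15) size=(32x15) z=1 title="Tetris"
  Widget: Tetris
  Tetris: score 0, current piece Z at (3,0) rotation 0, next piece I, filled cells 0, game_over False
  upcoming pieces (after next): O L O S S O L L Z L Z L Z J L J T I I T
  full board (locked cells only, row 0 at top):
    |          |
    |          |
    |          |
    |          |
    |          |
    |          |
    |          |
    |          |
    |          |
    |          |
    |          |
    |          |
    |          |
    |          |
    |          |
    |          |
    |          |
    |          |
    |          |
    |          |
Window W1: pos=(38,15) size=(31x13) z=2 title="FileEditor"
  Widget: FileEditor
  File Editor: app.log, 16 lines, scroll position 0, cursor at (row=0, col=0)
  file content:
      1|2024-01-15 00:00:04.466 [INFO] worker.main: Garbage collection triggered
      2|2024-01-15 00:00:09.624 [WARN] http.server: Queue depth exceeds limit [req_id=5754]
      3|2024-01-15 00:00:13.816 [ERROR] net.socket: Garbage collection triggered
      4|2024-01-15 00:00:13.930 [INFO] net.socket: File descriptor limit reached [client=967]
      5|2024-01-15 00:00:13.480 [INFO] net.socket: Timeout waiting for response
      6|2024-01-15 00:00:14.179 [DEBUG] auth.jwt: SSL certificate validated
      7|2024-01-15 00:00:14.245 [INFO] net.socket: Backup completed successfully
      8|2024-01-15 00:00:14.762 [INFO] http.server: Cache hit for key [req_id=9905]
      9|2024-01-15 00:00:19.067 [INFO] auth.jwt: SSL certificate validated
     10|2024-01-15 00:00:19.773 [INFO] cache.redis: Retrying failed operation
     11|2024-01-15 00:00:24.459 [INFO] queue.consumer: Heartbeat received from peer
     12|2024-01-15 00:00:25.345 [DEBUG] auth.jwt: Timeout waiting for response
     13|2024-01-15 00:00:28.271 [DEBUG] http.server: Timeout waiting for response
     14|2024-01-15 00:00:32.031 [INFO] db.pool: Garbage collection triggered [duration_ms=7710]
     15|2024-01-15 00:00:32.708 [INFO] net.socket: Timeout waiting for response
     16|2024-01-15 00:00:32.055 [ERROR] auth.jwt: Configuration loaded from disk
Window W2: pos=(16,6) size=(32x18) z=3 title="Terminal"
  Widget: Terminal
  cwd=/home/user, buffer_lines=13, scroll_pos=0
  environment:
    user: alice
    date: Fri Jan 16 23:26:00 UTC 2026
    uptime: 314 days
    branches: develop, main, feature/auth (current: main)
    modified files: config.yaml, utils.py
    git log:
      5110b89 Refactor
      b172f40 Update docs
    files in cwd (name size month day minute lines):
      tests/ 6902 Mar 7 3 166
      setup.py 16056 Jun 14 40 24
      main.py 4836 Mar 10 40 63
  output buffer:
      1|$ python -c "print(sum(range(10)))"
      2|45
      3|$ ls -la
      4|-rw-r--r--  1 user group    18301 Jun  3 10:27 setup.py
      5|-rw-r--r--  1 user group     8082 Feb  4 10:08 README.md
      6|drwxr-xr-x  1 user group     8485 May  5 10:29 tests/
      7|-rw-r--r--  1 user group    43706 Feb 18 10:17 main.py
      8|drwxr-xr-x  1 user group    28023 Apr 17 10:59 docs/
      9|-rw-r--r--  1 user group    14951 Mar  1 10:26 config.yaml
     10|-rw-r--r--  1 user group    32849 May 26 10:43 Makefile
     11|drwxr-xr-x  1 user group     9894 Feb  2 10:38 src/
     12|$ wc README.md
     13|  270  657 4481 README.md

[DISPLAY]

              ┃                              
              ┃                              
er group    18┃                              
er group     8┃                              
er group     8┃                              
er group    43┃━━━━━━━━━━━━━━━━━━━━┓━━━┓     
er group    28┃or                  ┃   ┃     
er group    14┃────────────────────┨───┨     
er group    32┃5 00:00:04.466 [INF▲┃   ┃     
er group     9┃5 00:00:09.624 [WAR█┃   ┃     
              ┃5 00:00:13.816 [ERR░┃   ┃     
README.md     ┃5 00:00:13.930 [INF░┃   ┃     
              ┃5 00:00:13.480 [INF░┃   ┃     
━━━━━━━━━━━━━━┛5 00:00:14.179 [DEB░┃   ┃     
     ┃2024-01-15 00:00:14.245 [INF░┃   ┃     
     ┃2024-01-15 00:00:14.762 [INF░┃   ┃     
     ┃2024-01-15 00:00:19.067 [INF▼┃   ┃     
     ┗━━━━━━━━━━━━━━━━━━━━━━━━━━━━━┛   ┃     
        ┃          │                   ┃     
        ┗━━━━━━━━━━━━━━━━━━━━━━━━━━━━━━┛     
                                             
                                             


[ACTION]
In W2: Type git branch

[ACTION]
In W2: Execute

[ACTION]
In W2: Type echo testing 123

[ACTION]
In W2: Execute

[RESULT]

er group    28┃                              
er group    14┃                              
er group    32┃                              
er group     9┃                              
              ┃                              
README.md     ┃━━━━━━━━━━━━━━━━━━━━┓━━━┓     
              ┃or                  ┃   ┃     
              ┃────────────────────┨───┨     
              ┃5 00:00:04.466 [INF▲┃   ┃     
              ┃5 00:00:09.624 [WAR█┃   ┃     
23            ┃5 00:00:13.816 [ERR░┃   ┃     
              ┃5 00:00:13.930 [INF░┃   ┃     
              ┃5 00:00:13.480 [INF░┃   ┃     
━━━━━━━━━━━━━━┛5 00:00:14.179 [DEB░┃   ┃     
     ┃2024-01-15 00:00:14.245 [INF░┃   ┃     
     ┃2024-01-15 00:00:14.762 [INF░┃   ┃     
     ┃2024-01-15 00:00:19.067 [INF▼┃   ┃     
     ┗━━━━━━━━━━━━━━━━━━━━━━━━━━━━━┛   ┃     
        ┃          │                   ┃     
        ┗━━━━━━━━━━━━━━━━━━━━━━━━━━━━━━┛     
                                             
                                             


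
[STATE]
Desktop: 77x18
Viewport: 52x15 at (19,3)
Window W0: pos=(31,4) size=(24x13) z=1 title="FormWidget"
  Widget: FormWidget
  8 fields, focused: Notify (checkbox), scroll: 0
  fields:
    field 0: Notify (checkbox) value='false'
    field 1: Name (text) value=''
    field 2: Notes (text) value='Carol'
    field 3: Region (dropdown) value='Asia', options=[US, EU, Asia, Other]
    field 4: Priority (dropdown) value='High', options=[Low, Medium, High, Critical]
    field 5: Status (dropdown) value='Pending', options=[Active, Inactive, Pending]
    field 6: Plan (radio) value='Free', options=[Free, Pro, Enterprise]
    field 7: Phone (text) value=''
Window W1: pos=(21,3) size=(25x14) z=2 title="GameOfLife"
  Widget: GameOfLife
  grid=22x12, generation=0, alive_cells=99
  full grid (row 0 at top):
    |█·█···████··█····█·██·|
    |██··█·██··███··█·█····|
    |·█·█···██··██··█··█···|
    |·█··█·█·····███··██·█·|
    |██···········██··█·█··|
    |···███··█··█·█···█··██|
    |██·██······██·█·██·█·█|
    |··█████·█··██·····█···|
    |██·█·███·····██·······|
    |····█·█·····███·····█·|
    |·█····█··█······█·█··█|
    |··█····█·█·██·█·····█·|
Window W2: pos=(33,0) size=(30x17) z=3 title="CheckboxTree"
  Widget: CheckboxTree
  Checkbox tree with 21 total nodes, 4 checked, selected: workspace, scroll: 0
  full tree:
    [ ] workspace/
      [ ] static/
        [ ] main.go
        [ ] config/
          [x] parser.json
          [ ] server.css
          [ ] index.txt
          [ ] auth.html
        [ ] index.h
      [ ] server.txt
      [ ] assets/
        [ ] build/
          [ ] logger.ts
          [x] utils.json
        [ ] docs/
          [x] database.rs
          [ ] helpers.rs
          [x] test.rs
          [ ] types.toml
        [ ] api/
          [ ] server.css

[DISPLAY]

  ┏━━━━━━━━━━━┃>[-] workspace/             ┃        
  ┃ GameOfLife┃   [-] static/              ┃        
  ┠───────────┃     [ ] main.go            ┃        
  ┃Gen: 0     ┃     [-] config/            ┃        
  ┃██··█·██··█┃       [x] parser.json      ┃        
  ┃·█·█···██··┃       [ ] server.css       ┃        
  ┃·█··█·█····┃       [ ] index.txt        ┃        
  ┃██·········┃       [ ] auth.html        ┃        
  ┃···███··█··┃     [ ] index.h            ┃        
  ┃██·██······┃   [ ] server.txt           ┃        
  ┃··█████·█··┃   [-] assets/              ┃        
  ┃██·█·███···┃     [-] build/             ┃        
  ┃····█·█····┃       [ ] logger.ts        ┃        
  ┗━━━━━━━━━━━┗━━━━━━━━━━━━━━━━━━━━━━━━━━━━┛        
                                                    


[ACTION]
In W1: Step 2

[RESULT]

  ┏━━━━━━━━━━━┃>[-] workspace/             ┃        
  ┃ GameOfLife┃   [-] static/              ┃        
  ┠───────────┃     [ ] main.go            ┃        
  ┃Gen: 2     ┃     [-] config/            ┃        
  ┃████·████·█┃       [x] parser.json      ┃        
  ┃██·██····██┃       [ ] server.css       ┃        
  ┃····█······┃       [ ] index.txt        ┃        
  ┃██·██······┃       [ ] auth.html        ┃        
  ┃█··██·█····┃     [ ] index.h            ┃        
  ┃······█···█┃   [ ] server.txt           ┃        
  ┃··········█┃   [-] assets/              ┃        
  ┃███········┃     [-] build/             ┃        
  ┃███··███··█┃       [ ] logger.ts        ┃        
  ┗━━━━━━━━━━━┗━━━━━━━━━━━━━━━━━━━━━━━━━━━━┛        
                                                    


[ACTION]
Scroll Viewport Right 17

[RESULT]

━━━━━━━━┃>[-] workspace/             ┃              
meOfLife┃   [-] static/              ┃              
────────┃     [ ] main.go            ┃              
: 2     ┃     [-] config/            ┃              
█·████·█┃       [x] parser.json      ┃              
██····██┃       [ ] server.css       ┃              
·█······┃       [ ] index.txt        ┃              
██······┃       [ ] auth.html        ┃              
██·█····┃     [ ] index.h            ┃              
···█···█┃   [ ] server.txt           ┃              
·······█┃   [-] assets/              ┃              
········┃     [-] build/             ┃              
··███··█┃       [ ] logger.ts        ┃              
━━━━━━━━┗━━━━━━━━━━━━━━━━━━━━━━━━━━━━┛              
                                                    
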